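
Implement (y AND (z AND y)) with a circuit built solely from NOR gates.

((y NOR y) NOR (((z NOR z) NOR (y NOR y)) NOR ((z NOR z) NOR (y NOR y))))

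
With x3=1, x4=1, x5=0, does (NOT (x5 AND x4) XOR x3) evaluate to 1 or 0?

Substituting: (NOT (0 AND 1) XOR 1)
= 0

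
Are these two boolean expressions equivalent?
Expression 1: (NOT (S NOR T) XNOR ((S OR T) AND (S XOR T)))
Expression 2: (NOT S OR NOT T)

Yes, they are equivalent — the two output columns agree on all 4 assignments:
S | T | Expression 1 | Expression 2
-----------------------------------
0 | 0 | 1 | 1
0 | 1 | 1 | 1
1 | 0 | 1 | 1
1 | 1 | 0 | 0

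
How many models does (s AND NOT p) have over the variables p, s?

Satisfying assignments: (0,1)
Count: 1 out of 4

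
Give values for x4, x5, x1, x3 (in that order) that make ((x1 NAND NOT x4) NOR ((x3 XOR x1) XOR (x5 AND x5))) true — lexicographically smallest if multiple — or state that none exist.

x4=0, x5=0, x1=1, x3=1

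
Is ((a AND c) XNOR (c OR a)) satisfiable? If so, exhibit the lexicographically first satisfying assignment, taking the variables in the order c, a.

c=0, a=0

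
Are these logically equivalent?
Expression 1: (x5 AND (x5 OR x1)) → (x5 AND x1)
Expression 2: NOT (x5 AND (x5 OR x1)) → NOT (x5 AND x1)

No, Inverse is not equivalent to original (counterexample: x5=1, x1=0)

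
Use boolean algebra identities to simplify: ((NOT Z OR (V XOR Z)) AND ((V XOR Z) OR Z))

By distribution ((E OR v) AND (E OR NOT v) = E):
= (V XOR Z)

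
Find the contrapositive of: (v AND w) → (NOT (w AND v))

Contrapositive: (w AND v) → NOT (v AND w)
Note: A statement and its contrapositive are logically equivalent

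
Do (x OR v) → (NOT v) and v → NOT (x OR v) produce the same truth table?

Yes, Contrapositive is always equivalent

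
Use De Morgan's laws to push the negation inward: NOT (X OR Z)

NOT X AND NOT Z
De Morgan's: NOT(OR of terms) = AND of negations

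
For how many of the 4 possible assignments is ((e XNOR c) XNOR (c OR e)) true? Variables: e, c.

Satisfying assignments: (1,1)
Count: 1 out of 4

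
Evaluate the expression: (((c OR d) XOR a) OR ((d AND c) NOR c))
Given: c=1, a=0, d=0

Substituting: (((1 OR 0) XOR 0) OR ((0 AND 1) NOR 1))
= 1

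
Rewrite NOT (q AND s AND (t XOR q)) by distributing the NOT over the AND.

NOT q OR NOT s OR NOT (t XOR q)
De Morgan's: NOT(AND of terms) = OR of negations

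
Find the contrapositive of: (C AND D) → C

Contrapositive: NOT C → NOT (C AND D)
Note: A statement and its contrapositive are logically equivalent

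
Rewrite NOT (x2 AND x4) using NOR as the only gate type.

(((x2 NOR x2) NOR (x4 NOR x4)) NOR ((x2 NOR x2) NOR (x4 NOR x4)))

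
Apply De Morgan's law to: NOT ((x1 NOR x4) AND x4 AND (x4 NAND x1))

NOT (x1 NOR x4) OR NOT x4 OR NOT (x4 NAND x1)
De Morgan's: NOT(AND of terms) = OR of negations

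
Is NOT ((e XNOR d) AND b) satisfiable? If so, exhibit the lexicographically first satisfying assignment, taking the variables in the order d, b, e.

d=0, b=0, e=0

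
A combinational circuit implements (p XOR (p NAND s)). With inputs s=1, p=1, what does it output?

Substituting: (1 XOR (1 NAND 1))
= 1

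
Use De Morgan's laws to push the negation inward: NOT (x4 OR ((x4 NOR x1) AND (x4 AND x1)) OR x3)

NOT x4 AND NOT ((x4 NOR x1) AND (x4 AND x1)) AND NOT x3
De Morgan's: NOT(OR of terms) = AND of negations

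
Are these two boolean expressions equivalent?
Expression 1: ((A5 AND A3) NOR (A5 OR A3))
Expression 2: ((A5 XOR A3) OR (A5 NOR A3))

No. Counterexample: with A5=0, A3=1, Expression 1 = 0 but Expression 2 = 1.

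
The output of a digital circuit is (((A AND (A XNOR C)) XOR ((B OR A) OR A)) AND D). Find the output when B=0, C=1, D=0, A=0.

Substituting: (((0 AND (0 XNOR 1)) XOR ((0 OR 0) OR 0)) AND 0)
= 0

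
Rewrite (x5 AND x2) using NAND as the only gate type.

((x5 NAND x2) NAND (x5 NAND x2))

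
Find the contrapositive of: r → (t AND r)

Contrapositive: NOT (t AND r) → NOT r
Note: A statement and its contrapositive are logically equivalent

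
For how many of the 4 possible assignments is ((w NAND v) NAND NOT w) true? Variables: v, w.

Satisfying assignments: (0,1), (1,1)
Count: 2 out of 4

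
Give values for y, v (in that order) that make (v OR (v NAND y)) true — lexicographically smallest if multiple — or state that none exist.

y=0, v=0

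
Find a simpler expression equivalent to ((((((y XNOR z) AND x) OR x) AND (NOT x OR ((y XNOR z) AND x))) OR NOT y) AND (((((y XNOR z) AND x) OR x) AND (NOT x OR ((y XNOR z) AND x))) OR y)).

By distribution ((E OR v) AND (E OR NOT v) = E) then distribution ((E OR v) AND (E OR NOT v) = E):
= ((y XNOR z) AND x)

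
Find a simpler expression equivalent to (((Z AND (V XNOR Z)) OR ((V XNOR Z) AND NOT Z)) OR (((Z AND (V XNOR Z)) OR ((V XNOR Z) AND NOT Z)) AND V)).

By absorption (E OR (E AND v) = E) then distribution ((E AND v) OR (E AND NOT v) = E):
= (V XNOR Z)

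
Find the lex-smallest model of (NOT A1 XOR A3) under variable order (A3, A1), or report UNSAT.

A3=0, A1=0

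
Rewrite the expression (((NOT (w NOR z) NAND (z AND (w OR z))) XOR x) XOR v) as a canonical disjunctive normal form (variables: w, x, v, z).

(NOT w AND NOT x AND NOT v AND NOT z) OR (NOT w AND NOT x AND v AND z) OR (NOT w AND x AND NOT v AND z) OR (NOT w AND x AND v AND NOT z) OR (w AND NOT x AND NOT v AND NOT z) OR (w AND NOT x AND v AND z) OR (w AND x AND NOT v AND z) OR (w AND x AND v AND NOT z)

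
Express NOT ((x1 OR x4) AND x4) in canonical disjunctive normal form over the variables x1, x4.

(NOT x1 AND NOT x4) OR (x1 AND NOT x4)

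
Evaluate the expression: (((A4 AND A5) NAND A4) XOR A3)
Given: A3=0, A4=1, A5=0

Substituting: (((1 AND 0) NAND 1) XOR 0)
= 1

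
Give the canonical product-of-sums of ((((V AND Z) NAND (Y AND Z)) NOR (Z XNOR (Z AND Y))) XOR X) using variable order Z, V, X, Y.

ΠM(0, 1, 4, 5, 8, 9, 12, 13) = (Z OR V OR X OR Y) AND (Z OR V OR X OR NOT Y) AND (Z OR NOT V OR X OR Y) AND (Z OR NOT V OR X OR NOT Y) AND (NOT Z OR V OR X OR Y) AND (NOT Z OR V OR X OR NOT Y) AND (NOT Z OR NOT V OR X OR Y) AND (NOT Z OR NOT V OR X OR NOT Y)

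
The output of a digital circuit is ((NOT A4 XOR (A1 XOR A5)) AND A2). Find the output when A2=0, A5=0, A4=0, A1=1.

Substituting: ((NOT 0 XOR (1 XOR 0)) AND 0)
= 0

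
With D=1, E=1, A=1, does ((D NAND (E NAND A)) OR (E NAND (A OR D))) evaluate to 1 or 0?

Substituting: ((1 NAND (1 NAND 1)) OR (1 NAND (1 OR 1)))
= 1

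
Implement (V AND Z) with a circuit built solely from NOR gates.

((V NOR V) NOR (Z NOR Z))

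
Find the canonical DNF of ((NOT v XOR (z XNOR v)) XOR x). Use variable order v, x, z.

(NOT v AND NOT x AND z) OR (NOT v AND x AND NOT z) OR (v AND NOT x AND z) OR (v AND x AND NOT z)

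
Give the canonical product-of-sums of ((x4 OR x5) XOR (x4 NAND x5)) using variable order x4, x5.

ΠM(1, 2) = (x4 OR NOT x5) AND (NOT x4 OR x5)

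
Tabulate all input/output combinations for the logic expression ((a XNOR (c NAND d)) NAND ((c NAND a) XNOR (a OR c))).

d | c | a | Output
------------------
0 | 0 | 0 | 1
0 | 0 | 1 | 0
0 | 1 | 0 | 1
0 | 1 | 1 | 1
1 | 0 | 0 | 1
1 | 0 | 1 | 0
1 | 1 | 0 | 0
1 | 1 | 1 | 1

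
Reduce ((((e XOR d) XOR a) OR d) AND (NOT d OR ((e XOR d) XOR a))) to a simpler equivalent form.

By distribution ((E OR v) AND (E OR NOT v) = E):
= ((e XOR d) XOR a)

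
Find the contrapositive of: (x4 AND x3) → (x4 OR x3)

Contrapositive: NOT (x4 OR x3) → NOT (x4 AND x3)
Note: A statement and its contrapositive are logically equivalent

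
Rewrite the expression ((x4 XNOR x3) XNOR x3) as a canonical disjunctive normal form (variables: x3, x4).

(NOT x3 AND x4) OR (x3 AND x4)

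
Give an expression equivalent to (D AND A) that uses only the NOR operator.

((D NOR D) NOR (A NOR A))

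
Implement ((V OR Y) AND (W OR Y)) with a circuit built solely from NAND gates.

((((V NAND V) NAND (Y NAND Y)) NAND ((W NAND W) NAND (Y NAND Y))) NAND (((V NAND V) NAND (Y NAND Y)) NAND ((W NAND W) NAND (Y NAND Y))))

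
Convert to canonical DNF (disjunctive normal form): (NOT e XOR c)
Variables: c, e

(NOT c AND NOT e) OR (c AND e)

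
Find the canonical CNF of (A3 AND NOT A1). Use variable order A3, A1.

(A3 OR A1) AND (A3 OR NOT A1) AND (NOT A3 OR NOT A1)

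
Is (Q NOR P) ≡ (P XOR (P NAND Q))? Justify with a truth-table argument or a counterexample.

No. Counterexample: with Q=1, P=0, Expression 1 = 0 but Expression 2 = 1.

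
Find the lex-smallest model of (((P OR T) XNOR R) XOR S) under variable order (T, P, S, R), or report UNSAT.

T=0, P=0, S=0, R=0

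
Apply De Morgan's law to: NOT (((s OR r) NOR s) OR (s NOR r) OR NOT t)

NOT ((s OR r) NOR s) AND NOT (s NOR r) AND t
De Morgan's: NOT(OR of terms) = AND of negations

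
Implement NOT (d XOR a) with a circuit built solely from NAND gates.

(((d NAND (d NAND a)) NAND (a NAND (d NAND a))) NAND ((d NAND (d NAND a)) NAND (a NAND (d NAND a))))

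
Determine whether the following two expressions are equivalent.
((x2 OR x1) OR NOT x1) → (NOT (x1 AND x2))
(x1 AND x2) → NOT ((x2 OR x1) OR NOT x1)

Yes, Contrapositive is always equivalent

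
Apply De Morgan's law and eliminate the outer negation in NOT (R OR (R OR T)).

NOT R AND NOT (R OR T)
De Morgan's: NOT(OR of terms) = AND of negations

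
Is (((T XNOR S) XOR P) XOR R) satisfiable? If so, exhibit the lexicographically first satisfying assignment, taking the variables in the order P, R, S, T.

P=0, R=0, S=0, T=0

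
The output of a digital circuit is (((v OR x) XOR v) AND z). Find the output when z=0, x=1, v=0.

Substituting: (((0 OR 1) XOR 0) AND 0)
= 0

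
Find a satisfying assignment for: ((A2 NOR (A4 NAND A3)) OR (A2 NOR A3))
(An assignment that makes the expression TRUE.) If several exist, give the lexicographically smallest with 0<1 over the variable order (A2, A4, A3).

A2=0, A4=0, A3=0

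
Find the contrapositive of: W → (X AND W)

Contrapositive: NOT (X AND W) → NOT W
Note: A statement and its contrapositive are logically equivalent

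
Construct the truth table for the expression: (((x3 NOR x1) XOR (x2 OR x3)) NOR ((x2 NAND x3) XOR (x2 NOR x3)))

x3 | x2 | x1 | Output
---------------------
0 | 0 | 0 | 0
0 | 0 | 1 | 1
0 | 1 | 0 | 0
0 | 1 | 1 | 0
1 | 0 | 0 | 0
1 | 0 | 1 | 0
1 | 1 | 0 | 0
1 | 1 | 1 | 0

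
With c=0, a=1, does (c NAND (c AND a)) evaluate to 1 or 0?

Substituting: (0 NAND (0 AND 1))
= 1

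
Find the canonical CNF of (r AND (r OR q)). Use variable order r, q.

(r OR q) AND (r OR NOT q)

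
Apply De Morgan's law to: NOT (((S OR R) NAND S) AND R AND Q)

NOT ((S OR R) NAND S) OR NOT R OR NOT Q
De Morgan's: NOT(AND of terms) = OR of negations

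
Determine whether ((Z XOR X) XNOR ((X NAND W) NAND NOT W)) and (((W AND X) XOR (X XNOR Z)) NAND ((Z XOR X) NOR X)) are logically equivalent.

No. Counterexample: with X=0, Z=0, W=0, Expression 1 = 1 but Expression 2 = 0.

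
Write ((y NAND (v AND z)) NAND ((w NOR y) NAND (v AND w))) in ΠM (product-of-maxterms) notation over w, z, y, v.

ΠM(0, 1, 2, 3, 4, 5, 6, 8, 9, 10, 11, 12, 13, 14) = (w OR z OR y OR v) AND (w OR z OR y OR NOT v) AND (w OR z OR NOT y OR v) AND (w OR z OR NOT y OR NOT v) AND (w OR NOT z OR y OR v) AND (w OR NOT z OR y OR NOT v) AND (w OR NOT z OR NOT y OR v) AND (NOT w OR z OR y OR v) AND (NOT w OR z OR y OR NOT v) AND (NOT w OR z OR NOT y OR v) AND (NOT w OR z OR NOT y OR NOT v) AND (NOT w OR NOT z OR y OR v) AND (NOT w OR NOT z OR y OR NOT v) AND (NOT w OR NOT z OR NOT y OR v)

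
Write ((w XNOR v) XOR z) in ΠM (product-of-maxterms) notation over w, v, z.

ΠM(1, 2, 4, 7) = (w OR v OR NOT z) AND (w OR NOT v OR z) AND (NOT w OR v OR z) AND (NOT w OR NOT v OR NOT z)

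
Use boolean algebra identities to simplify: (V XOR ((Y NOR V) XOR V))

By XOR self-cancellation ((E XOR v) XOR v = E):
= (Y NOR V)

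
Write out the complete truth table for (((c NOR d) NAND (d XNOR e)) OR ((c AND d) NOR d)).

d | e | c | Output
------------------
0 | 0 | 0 | 1
0 | 0 | 1 | 1
0 | 1 | 0 | 1
0 | 1 | 1 | 1
1 | 0 | 0 | 1
1 | 0 | 1 | 1
1 | 1 | 0 | 1
1 | 1 | 1 | 1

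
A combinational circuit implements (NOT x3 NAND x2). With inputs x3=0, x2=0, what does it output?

Substituting: (NOT 0 NAND 0)
= 1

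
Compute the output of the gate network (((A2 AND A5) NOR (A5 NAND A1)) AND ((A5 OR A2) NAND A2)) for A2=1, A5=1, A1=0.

Substituting: (((1 AND 1) NOR (1 NAND 0)) AND ((1 OR 1) NAND 1))
= 0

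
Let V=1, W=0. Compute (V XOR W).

Substituting: (1 XOR 0)
= 1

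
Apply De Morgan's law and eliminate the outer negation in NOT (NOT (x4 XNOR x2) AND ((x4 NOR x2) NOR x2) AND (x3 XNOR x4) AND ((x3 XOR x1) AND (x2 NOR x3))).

(x4 XNOR x2) OR NOT ((x4 NOR x2) NOR x2) OR NOT (x3 XNOR x4) OR NOT ((x3 XOR x1) AND (x2 NOR x3))
De Morgan's: NOT(AND of terms) = OR of negations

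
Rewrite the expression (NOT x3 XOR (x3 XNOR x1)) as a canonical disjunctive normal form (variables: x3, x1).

(NOT x3 AND x1) OR (x3 AND x1)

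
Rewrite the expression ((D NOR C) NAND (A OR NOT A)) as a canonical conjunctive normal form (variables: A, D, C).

(A OR D OR C) AND (NOT A OR D OR C)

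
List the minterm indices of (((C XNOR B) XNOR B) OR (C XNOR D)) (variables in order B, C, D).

Σm(0, 2, 3, 4, 6, 7) = (NOT B AND NOT C AND NOT D) OR (NOT B AND C AND NOT D) OR (NOT B AND C AND D) OR (B AND NOT C AND NOT D) OR (B AND C AND NOT D) OR (B AND C AND D)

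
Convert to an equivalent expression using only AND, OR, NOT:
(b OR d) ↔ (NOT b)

((b OR d) AND (NOT b)) OR (NOT (b OR d) AND b)
(Biconditional = both true or both false)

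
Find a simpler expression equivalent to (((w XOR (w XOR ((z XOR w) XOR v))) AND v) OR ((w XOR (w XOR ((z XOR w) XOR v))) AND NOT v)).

By distribution ((E AND v) OR (E AND NOT v) = E) then XOR self-cancellation ((E XOR v) XOR v = E):
= ((z XOR w) XOR v)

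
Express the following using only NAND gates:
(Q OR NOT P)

((Q NAND Q) NAND ((P NAND P) NAND (P NAND P)))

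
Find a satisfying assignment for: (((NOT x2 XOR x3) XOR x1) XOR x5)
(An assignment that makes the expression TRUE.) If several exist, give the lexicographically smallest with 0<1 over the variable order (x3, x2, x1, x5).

x3=0, x2=0, x1=0, x5=0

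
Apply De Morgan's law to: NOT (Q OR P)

NOT Q AND NOT P
De Morgan's: NOT(OR of terms) = AND of negations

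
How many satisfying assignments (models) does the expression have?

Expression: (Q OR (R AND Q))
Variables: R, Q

Satisfying assignments: (0,1), (1,1)
Count: 2 out of 4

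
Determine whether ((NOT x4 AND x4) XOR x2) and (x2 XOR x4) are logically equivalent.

No. Counterexample: with x4=1, x2=0, Expression 1 = 0 but Expression 2 = 1.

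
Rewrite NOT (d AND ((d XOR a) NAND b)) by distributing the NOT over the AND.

NOT d OR NOT ((d XOR a) NAND b)
De Morgan's: NOT(AND of terms) = OR of negations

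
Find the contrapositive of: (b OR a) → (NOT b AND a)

Contrapositive: NOT (NOT b AND a) → NOT (b OR a)
Note: A statement and its contrapositive are logically equivalent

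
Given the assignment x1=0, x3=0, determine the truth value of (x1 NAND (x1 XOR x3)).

Substituting: (0 NAND (0 XOR 0))
= 1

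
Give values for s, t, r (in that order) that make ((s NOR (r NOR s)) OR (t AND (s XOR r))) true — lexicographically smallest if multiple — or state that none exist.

s=0, t=0, r=1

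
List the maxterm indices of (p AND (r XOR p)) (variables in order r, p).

ΠM(0, 2, 3) = (r OR p) AND (NOT r OR p) AND (NOT r OR NOT p)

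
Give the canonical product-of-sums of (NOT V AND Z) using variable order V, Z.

ΠM(0, 2, 3) = (V OR Z) AND (NOT V OR Z) AND (NOT V OR NOT Z)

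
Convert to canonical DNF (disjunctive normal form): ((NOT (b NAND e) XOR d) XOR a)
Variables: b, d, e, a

(NOT b AND NOT d AND NOT e AND a) OR (NOT b AND NOT d AND e AND a) OR (NOT b AND d AND NOT e AND NOT a) OR (NOT b AND d AND e AND NOT a) OR (b AND NOT d AND NOT e AND a) OR (b AND NOT d AND e AND NOT a) OR (b AND d AND NOT e AND NOT a) OR (b AND d AND e AND a)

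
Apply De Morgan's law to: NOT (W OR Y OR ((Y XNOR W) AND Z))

NOT W AND NOT Y AND NOT ((Y XNOR W) AND Z)
De Morgan's: NOT(OR of terms) = AND of negations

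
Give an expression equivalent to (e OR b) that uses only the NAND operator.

((e NAND e) NAND (b NAND b))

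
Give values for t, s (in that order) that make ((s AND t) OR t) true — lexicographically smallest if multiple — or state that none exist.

t=1, s=0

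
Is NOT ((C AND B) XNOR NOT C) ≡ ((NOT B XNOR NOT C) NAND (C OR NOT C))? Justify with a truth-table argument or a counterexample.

No. Counterexample: with B=0, C=0, Expression 1 = 1 but Expression 2 = 0.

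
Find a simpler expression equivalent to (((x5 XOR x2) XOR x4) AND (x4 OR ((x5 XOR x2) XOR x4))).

By absorption (E AND (E OR v) = E):
= ((x5 XOR x2) XOR x4)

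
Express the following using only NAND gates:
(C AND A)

((C NAND A) NAND (C NAND A))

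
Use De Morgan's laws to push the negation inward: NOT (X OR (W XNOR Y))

NOT X AND NOT (W XNOR Y)
De Morgan's: NOT(OR of terms) = AND of negations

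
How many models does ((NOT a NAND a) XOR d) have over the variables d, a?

Satisfying assignments: (0,0), (0,1)
Count: 2 out of 4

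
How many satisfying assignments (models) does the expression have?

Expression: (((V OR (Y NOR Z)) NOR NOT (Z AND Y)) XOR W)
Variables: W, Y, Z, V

Satisfying assignments: (0,1,1,0), (1,0,0,0), (1,0,0,1), (1,0,1,0), (1,0,1,1), (1,1,0,0), (1,1,0,1), (1,1,1,1)
Count: 8 out of 16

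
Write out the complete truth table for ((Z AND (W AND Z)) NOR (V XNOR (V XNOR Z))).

W | V | Z | Output
------------------
0 | 0 | 0 | 1
0 | 0 | 1 | 0
0 | 1 | 0 | 1
0 | 1 | 1 | 0
1 | 0 | 0 | 1
1 | 0 | 1 | 0
1 | 1 | 0 | 1
1 | 1 | 1 | 0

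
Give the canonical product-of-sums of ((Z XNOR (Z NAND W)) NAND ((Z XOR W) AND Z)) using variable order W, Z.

ΠM(1) = (W OR NOT Z)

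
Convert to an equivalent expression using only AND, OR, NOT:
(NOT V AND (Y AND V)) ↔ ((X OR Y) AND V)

((NOT V AND (Y AND V)) AND ((X OR Y) AND V)) OR (NOT (NOT V AND (Y AND V)) AND NOT ((X OR Y) AND V))
(Biconditional = both true or both false)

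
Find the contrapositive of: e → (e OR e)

Contrapositive: NOT (e OR e) → NOT e
Note: A statement and its contrapositive are logically equivalent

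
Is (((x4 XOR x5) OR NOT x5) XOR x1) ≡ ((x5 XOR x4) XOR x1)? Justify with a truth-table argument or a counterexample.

No. Counterexample: with x5=0, x1=0, x4=0, Expression 1 = 1 but Expression 2 = 0.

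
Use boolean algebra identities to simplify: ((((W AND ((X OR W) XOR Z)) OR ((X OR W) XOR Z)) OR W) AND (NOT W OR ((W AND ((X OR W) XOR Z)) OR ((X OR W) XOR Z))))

By distribution ((E OR v) AND (E OR NOT v) = E) then absorption (E OR (E AND v) = E):
= ((X OR W) XOR Z)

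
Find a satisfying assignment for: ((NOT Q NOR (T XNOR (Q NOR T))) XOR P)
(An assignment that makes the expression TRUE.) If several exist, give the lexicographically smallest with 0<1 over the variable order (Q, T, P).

Q=0, T=0, P=1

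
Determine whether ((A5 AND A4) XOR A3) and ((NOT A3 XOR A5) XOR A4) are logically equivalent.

No. Counterexample: with A4=0, A3=0, A5=0, Expression 1 = 0 but Expression 2 = 1.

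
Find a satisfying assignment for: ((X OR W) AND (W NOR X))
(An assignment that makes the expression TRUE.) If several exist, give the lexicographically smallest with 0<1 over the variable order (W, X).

UNSATISFIABLE - no assignment makes this expression true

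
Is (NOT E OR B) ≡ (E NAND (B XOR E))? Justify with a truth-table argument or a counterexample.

Yes, they are equivalent — the two output columns agree on all 4 assignments:
E | B | Expression 1 | Expression 2
-----------------------------------
0 | 0 | 1 | 1
0 | 1 | 1 | 1
1 | 0 | 0 | 0
1 | 1 | 1 | 1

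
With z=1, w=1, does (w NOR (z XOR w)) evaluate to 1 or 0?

Substituting: (1 NOR (1 XOR 1))
= 0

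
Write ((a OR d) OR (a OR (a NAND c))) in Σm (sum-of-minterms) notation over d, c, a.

Σm(0, 1, 2, 3, 4, 5, 6, 7) = (NOT d AND NOT c AND NOT a) OR (NOT d AND NOT c AND a) OR (NOT d AND c AND NOT a) OR (NOT d AND c AND a) OR (d AND NOT c AND NOT a) OR (d AND NOT c AND a) OR (d AND c AND NOT a) OR (d AND c AND a)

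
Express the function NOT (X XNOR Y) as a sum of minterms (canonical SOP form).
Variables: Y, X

Σm(1, 2) = (NOT Y AND X) OR (Y AND NOT X)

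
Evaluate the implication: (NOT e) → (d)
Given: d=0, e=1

Antecedent (NOT e) = 0; consequent (d) = 0.
0 → 0 = 1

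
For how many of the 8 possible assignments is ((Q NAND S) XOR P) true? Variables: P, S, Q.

Satisfying assignments: (0,0,0), (0,0,1), (0,1,0), (1,1,1)
Count: 4 out of 8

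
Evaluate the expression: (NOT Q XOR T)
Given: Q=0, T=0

Substituting: (NOT 0 XOR 0)
= 1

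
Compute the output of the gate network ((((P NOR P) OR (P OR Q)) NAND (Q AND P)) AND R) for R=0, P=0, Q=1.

Substituting: ((((0 NOR 0) OR (0 OR 1)) NAND (1 AND 0)) AND 0)
= 0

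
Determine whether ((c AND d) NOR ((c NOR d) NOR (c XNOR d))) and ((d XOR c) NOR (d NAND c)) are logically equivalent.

No. Counterexample: with c=0, d=0, Expression 1 = 1 but Expression 2 = 0.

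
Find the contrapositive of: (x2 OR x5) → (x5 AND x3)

Contrapositive: NOT (x5 AND x3) → NOT (x2 OR x5)
Note: A statement and its contrapositive are logically equivalent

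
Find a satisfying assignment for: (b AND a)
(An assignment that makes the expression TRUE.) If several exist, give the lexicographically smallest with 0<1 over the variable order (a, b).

a=1, b=1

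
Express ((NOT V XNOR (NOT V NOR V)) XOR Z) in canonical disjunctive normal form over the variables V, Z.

(NOT V AND Z) OR (V AND NOT Z)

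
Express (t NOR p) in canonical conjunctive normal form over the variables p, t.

(p OR NOT t) AND (NOT p OR t) AND (NOT p OR NOT t)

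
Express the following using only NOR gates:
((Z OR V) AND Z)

((((Z NOR V) NOR (Z NOR V)) NOR ((Z NOR V) NOR (Z NOR V))) NOR (Z NOR Z))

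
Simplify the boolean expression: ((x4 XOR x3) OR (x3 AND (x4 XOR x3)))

By absorption (E OR (E AND v) = E):
= (x4 XOR x3)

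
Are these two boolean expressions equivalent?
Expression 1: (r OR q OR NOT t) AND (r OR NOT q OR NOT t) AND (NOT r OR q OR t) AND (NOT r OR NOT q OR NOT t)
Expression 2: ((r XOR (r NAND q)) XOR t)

Yes, they are equivalent — the two output columns agree on all 8 assignments:
r | q | t | Expression 1 | Expression 2
---------------------------------------
0 | 0 | 0 | 1 | 1
0 | 0 | 1 | 0 | 0
0 | 1 | 0 | 1 | 1
0 | 1 | 1 | 0 | 0
1 | 0 | 0 | 0 | 0
1 | 0 | 1 | 1 | 1
1 | 1 | 0 | 1 | 1
1 | 1 | 1 | 0 | 0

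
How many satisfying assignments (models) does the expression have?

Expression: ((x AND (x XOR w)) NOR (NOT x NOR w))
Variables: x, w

Satisfying assignments: (0,0), (0,1), (1,1)
Count: 3 out of 4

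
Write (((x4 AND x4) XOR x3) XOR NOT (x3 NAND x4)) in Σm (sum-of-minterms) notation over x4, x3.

Σm(1, 2, 3) = (NOT x4 AND x3) OR (x4 AND NOT x3) OR (x4 AND x3)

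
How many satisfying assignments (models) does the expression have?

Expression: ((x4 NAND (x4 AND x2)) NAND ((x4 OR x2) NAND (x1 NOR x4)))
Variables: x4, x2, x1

Satisfying assignments: (0,1,0), (1,1,0), (1,1,1)
Count: 3 out of 8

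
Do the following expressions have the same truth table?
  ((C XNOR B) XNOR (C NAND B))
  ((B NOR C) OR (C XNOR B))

No. Counterexample: with C=1, B=1, Expression 1 = 0 but Expression 2 = 1.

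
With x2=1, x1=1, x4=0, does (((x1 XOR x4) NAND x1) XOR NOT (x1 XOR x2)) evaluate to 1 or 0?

Substituting: (((1 XOR 0) NAND 1) XOR NOT (1 XOR 1))
= 1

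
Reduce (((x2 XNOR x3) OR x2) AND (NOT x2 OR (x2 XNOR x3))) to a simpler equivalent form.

By distribution ((E OR v) AND (E OR NOT v) = E):
= (x2 XNOR x3)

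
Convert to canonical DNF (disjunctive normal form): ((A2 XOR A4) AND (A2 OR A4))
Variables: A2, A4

(NOT A2 AND A4) OR (A2 AND NOT A4)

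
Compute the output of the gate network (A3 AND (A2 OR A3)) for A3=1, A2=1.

Substituting: (1 AND (1 OR 1))
= 1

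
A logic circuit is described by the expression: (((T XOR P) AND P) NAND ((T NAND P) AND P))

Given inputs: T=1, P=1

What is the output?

Substituting: (((1 XOR 1) AND 1) NAND ((1 NAND 1) AND 1))
= 1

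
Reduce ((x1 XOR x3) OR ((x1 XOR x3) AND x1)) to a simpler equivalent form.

By absorption (E OR (E AND v) = E):
= (x1 XOR x3)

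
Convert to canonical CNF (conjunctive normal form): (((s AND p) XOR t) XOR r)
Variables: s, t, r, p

(s OR t OR r OR p) AND (s OR t OR r OR NOT p) AND (s OR NOT t OR NOT r OR p) AND (s OR NOT t OR NOT r OR NOT p) AND (NOT s OR t OR r OR p) AND (NOT s OR t OR NOT r OR NOT p) AND (NOT s OR NOT t OR r OR NOT p) AND (NOT s OR NOT t OR NOT r OR p)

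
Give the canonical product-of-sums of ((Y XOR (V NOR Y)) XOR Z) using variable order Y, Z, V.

ΠM(1, 2, 6, 7) = (Y OR Z OR NOT V) AND (Y OR NOT Z OR V) AND (NOT Y OR NOT Z OR V) AND (NOT Y OR NOT Z OR NOT V)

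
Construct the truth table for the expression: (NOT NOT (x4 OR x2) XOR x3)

x3 | x4 | x2 | Output
---------------------
0 | 0 | 0 | 0
0 | 0 | 1 | 1
0 | 1 | 0 | 1
0 | 1 | 1 | 1
1 | 0 | 0 | 1
1 | 0 | 1 | 0
1 | 1 | 0 | 0
1 | 1 | 1 | 0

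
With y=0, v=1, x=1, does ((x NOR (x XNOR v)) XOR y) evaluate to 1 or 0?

Substituting: ((1 NOR (1 XNOR 1)) XOR 0)
= 0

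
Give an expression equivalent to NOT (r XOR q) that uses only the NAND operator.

(((r NAND (r NAND q)) NAND (q NAND (r NAND q))) NAND ((r NAND (r NAND q)) NAND (q NAND (r NAND q))))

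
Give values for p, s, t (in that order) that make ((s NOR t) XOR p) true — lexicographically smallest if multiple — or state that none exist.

p=0, s=0, t=0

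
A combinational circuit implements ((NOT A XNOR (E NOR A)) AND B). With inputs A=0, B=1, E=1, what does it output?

Substituting: ((NOT 0 XNOR (1 NOR 0)) AND 1)
= 0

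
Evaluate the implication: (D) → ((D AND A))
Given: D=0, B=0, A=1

Antecedent (D) = 0; consequent ((D AND A)) = 0.
0 → 0 = 1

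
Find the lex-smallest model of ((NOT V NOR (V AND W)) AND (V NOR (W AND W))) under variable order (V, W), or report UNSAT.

UNSATISFIABLE - no assignment makes this expression true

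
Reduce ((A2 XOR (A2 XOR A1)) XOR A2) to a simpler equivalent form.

By XOR self-cancellation ((E XOR v) XOR v = E):
= (A2 XOR A1)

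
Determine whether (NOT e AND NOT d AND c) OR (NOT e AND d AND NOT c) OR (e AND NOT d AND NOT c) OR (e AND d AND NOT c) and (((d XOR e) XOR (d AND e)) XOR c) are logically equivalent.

Yes, they are equivalent — the two output columns agree on all 8 assignments:
e | d | c | Expression 1 | Expression 2
---------------------------------------
0 | 0 | 0 | 0 | 0
0 | 0 | 1 | 1 | 1
0 | 1 | 0 | 1 | 1
0 | 1 | 1 | 0 | 0
1 | 0 | 0 | 1 | 1
1 | 0 | 1 | 0 | 0
1 | 1 | 0 | 1 | 1
1 | 1 | 1 | 0 | 0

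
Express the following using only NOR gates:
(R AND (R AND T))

((R NOR R) NOR (((R NOR R) NOR (T NOR T)) NOR ((R NOR R) NOR (T NOR T))))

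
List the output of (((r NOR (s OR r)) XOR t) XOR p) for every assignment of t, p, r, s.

t | p | r | s | Output
----------------------
0 | 0 | 0 | 0 | 1
0 | 0 | 0 | 1 | 0
0 | 0 | 1 | 0 | 0
0 | 0 | 1 | 1 | 0
0 | 1 | 0 | 0 | 0
0 | 1 | 0 | 1 | 1
0 | 1 | 1 | 0 | 1
0 | 1 | 1 | 1 | 1
1 | 0 | 0 | 0 | 0
1 | 0 | 0 | 1 | 1
1 | 0 | 1 | 0 | 1
1 | 0 | 1 | 1 | 1
1 | 1 | 0 | 0 | 1
1 | 1 | 0 | 1 | 0
1 | 1 | 1 | 0 | 0
1 | 1 | 1 | 1 | 0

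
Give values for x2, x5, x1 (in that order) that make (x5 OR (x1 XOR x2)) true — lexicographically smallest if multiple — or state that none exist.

x2=0, x5=0, x1=1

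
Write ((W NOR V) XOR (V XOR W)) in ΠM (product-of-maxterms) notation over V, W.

ΠM(3) = (NOT V OR NOT W)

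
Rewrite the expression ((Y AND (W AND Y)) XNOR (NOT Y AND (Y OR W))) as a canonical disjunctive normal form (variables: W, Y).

(NOT W AND NOT Y) OR (NOT W AND Y)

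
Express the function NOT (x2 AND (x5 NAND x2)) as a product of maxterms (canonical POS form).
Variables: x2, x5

ΠM(2) = (NOT x2 OR x5)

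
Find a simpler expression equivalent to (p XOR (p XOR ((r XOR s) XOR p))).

By XOR self-cancellation ((E XOR v) XOR v = E):
= ((r XOR s) XOR p)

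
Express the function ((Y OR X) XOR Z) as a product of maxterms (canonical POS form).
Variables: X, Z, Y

ΠM(0, 3, 6, 7) = (X OR Z OR Y) AND (X OR NOT Z OR NOT Y) AND (NOT X OR NOT Z OR Y) AND (NOT X OR NOT Z OR NOT Y)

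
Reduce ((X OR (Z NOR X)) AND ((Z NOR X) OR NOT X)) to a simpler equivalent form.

By distribution ((E OR v) AND (E OR NOT v) = E):
= (Z NOR X)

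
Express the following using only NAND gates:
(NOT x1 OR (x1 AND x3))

(((x1 NAND x1) NAND (x1 NAND x1)) NAND (((x1 NAND x3) NAND (x1 NAND x3)) NAND ((x1 NAND x3) NAND (x1 NAND x3))))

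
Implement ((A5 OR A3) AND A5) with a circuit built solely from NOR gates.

((((A5 NOR A3) NOR (A5 NOR A3)) NOR ((A5 NOR A3) NOR (A5 NOR A3))) NOR (A5 NOR A5))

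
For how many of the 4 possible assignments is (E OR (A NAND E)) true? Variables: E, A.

Satisfying assignments: (0,0), (0,1), (1,0), (1,1)
Count: 4 out of 4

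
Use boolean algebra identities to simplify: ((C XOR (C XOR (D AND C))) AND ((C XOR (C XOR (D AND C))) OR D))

By absorption (E AND (E OR v) = E) then XOR self-cancellation ((E XOR v) XOR v = E):
= (D AND C)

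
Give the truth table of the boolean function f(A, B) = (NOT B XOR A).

A | B | Output
--------------
0 | 0 | 1
0 | 1 | 0
1 | 0 | 0
1 | 1 | 1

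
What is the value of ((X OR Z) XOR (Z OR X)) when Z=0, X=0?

Substituting: ((0 OR 0) XOR (0 OR 0))
= 0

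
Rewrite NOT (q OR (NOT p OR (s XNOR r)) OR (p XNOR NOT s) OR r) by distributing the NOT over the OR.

NOT q AND NOT (NOT p OR (s XNOR r)) AND NOT (p XNOR NOT s) AND NOT r
De Morgan's: NOT(OR of terms) = AND of negations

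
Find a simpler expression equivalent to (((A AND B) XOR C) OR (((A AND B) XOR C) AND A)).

By absorption (E OR (E AND v) = E):
= ((A AND B) XOR C)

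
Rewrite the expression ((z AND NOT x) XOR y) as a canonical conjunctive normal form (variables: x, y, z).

(x OR y OR z) AND (x OR NOT y OR NOT z) AND (NOT x OR y OR z) AND (NOT x OR y OR NOT z)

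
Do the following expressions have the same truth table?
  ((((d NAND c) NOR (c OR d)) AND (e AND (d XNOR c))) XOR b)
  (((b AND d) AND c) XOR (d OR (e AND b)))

No. Counterexample: with b=0, c=0, e=0, d=1, Expression 1 = 0 but Expression 2 = 1.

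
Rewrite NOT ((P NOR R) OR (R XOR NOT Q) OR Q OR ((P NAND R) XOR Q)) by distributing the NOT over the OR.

NOT (P NOR R) AND NOT (R XOR NOT Q) AND NOT Q AND NOT ((P NAND R) XOR Q)
De Morgan's: NOT(OR of terms) = AND of negations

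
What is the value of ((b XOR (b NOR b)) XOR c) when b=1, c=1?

Substituting: ((1 XOR (1 NOR 1)) XOR 1)
= 0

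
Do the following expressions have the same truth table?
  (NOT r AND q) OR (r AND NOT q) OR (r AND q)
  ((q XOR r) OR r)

Yes, they are equivalent — the two output columns agree on all 4 assignments:
r | q | Expression 1 | Expression 2
-----------------------------------
0 | 0 | 0 | 0
0 | 1 | 1 | 1
1 | 0 | 1 | 1
1 | 1 | 1 | 1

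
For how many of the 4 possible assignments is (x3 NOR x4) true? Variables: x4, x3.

Satisfying assignments: (0,0)
Count: 1 out of 4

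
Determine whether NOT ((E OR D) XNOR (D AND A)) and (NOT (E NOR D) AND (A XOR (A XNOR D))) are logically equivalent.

No. Counterexample: with A=0, E=0, D=1, Expression 1 = 1 but Expression 2 = 0.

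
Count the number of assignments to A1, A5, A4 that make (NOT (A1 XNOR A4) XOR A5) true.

Satisfying assignments: (0,0,1), (0,1,0), (1,0,0), (1,1,1)
Count: 4 out of 8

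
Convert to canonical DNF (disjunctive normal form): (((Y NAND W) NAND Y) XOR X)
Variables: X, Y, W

(NOT X AND NOT Y AND NOT W) OR (NOT X AND NOT Y AND W) OR (NOT X AND Y AND W) OR (X AND Y AND NOT W)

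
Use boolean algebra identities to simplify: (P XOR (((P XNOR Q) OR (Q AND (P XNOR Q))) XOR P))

By XOR self-cancellation ((E XOR v) XOR v = E) then absorption (E OR (E AND v) = E):
= (P XNOR Q)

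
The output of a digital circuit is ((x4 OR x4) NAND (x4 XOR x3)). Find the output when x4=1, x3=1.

Substituting: ((1 OR 1) NAND (1 XOR 1))
= 1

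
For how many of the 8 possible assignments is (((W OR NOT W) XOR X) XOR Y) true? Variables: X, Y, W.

Satisfying assignments: (0,0,0), (0,0,1), (1,1,0), (1,1,1)
Count: 4 out of 8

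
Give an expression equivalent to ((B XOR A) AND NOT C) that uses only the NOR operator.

((((((B NOR A) NOR (B NOR A)) NOR ((B NOR A) NOR (B NOR A))) NOR ((((B NOR B) NOR (A NOR A)) NOR ((B NOR B) NOR (A NOR A))) NOR (((B NOR B) NOR (A NOR A)) NOR ((B NOR B) NOR (A NOR A))))) NOR ((((B NOR A) NOR (B NOR A)) NOR ((B NOR A) NOR (B NOR A))) NOR ((((B NOR B) NOR (A NOR A)) NOR ((B NOR B) NOR (A NOR A))) NOR (((B NOR B) NOR (A NOR A)) NOR ((B NOR B) NOR (A NOR A)))))) NOR ((C NOR C) NOR (C NOR C)))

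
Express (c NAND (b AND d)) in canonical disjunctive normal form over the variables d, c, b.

(NOT d AND NOT c AND NOT b) OR (NOT d AND NOT c AND b) OR (NOT d AND c AND NOT b) OR (NOT d AND c AND b) OR (d AND NOT c AND NOT b) OR (d AND NOT c AND b) OR (d AND c AND NOT b)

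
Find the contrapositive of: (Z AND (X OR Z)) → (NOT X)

Contrapositive: X → NOT (Z AND (X OR Z))
Note: A statement and its contrapositive are logically equivalent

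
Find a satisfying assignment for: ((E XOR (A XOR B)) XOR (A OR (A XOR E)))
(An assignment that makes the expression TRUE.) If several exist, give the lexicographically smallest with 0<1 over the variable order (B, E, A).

B=0, E=1, A=1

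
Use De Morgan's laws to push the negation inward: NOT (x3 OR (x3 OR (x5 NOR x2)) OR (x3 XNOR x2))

NOT x3 AND NOT (x3 OR (x5 NOR x2)) AND NOT (x3 XNOR x2)
De Morgan's: NOT(OR of terms) = AND of negations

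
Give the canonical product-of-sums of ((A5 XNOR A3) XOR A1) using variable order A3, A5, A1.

ΠM(1, 2, 4, 7) = (A3 OR A5 OR NOT A1) AND (A3 OR NOT A5 OR A1) AND (NOT A3 OR A5 OR A1) AND (NOT A3 OR NOT A5 OR NOT A1)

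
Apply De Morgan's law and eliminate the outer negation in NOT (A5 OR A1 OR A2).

NOT A5 AND NOT A1 AND NOT A2
De Morgan's: NOT(OR of terms) = AND of negations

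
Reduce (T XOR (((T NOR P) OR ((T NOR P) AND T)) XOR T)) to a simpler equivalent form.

By XOR self-cancellation ((E XOR v) XOR v = E) then absorption (E OR (E AND v) = E):
= (T NOR P)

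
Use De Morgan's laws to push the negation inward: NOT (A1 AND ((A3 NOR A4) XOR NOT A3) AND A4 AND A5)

NOT A1 OR NOT ((A3 NOR A4) XOR NOT A3) OR NOT A4 OR NOT A5
De Morgan's: NOT(AND of terms) = OR of negations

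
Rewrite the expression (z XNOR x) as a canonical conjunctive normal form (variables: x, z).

(x OR NOT z) AND (NOT x OR z)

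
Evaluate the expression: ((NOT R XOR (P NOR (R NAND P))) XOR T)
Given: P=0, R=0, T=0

Substituting: ((NOT 0 XOR (0 NOR (0 NAND 0))) XOR 0)
= 1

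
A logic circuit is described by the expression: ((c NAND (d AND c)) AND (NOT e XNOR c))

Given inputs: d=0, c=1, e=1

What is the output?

Substituting: ((1 NAND (0 AND 1)) AND (NOT 1 XNOR 1))
= 0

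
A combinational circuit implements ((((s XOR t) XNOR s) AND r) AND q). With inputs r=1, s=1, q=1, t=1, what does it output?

Substituting: ((((1 XOR 1) XNOR 1) AND 1) AND 1)
= 0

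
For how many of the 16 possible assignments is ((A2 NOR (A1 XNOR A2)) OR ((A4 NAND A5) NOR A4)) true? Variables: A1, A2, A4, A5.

Satisfying assignments: (1,0,0,0), (1,0,0,1), (1,0,1,0), (1,0,1,1)
Count: 4 out of 16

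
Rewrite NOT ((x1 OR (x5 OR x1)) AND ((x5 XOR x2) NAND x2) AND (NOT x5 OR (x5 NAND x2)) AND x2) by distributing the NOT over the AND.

NOT (x1 OR (x5 OR x1)) OR NOT ((x5 XOR x2) NAND x2) OR NOT (NOT x5 OR (x5 NAND x2)) OR NOT x2
De Morgan's: NOT(AND of terms) = OR of negations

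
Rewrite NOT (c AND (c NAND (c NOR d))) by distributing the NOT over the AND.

NOT c OR NOT (c NAND (c NOR d))
De Morgan's: NOT(AND of terms) = OR of negations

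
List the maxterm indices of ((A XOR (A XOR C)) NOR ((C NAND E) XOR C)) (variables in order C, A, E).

ΠM(0, 1, 2, 3, 4, 5, 6, 7) = (C OR A OR E) AND (C OR A OR NOT E) AND (C OR NOT A OR E) AND (C OR NOT A OR NOT E) AND (NOT C OR A OR E) AND (NOT C OR A OR NOT E) AND (NOT C OR NOT A OR E) AND (NOT C OR NOT A OR NOT E)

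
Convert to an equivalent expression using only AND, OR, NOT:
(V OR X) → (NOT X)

NOT (V OR X) OR (NOT X)
(Implication elimination: A → B = NOT A OR B)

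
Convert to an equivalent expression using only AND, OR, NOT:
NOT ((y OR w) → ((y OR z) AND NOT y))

(y OR w) AND NOT ((y OR z) AND NOT y)
(Negated implication: NOT(A → B) = A AND NOT B)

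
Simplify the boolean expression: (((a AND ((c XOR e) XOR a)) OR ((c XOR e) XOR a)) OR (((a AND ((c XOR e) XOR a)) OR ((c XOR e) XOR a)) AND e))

By absorption (E OR (E AND v) = E) then absorption (E OR (E AND v) = E):
= ((c XOR e) XOR a)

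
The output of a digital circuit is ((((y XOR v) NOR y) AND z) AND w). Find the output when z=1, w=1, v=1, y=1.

Substituting: ((((1 XOR 1) NOR 1) AND 1) AND 1)
= 0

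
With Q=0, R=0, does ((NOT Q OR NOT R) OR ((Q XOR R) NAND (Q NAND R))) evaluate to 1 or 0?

Substituting: ((NOT 0 OR NOT 0) OR ((0 XOR 0) NAND (0 NAND 0)))
= 1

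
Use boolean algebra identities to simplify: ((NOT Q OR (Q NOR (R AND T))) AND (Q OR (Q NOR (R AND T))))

By distribution ((E OR v) AND (E OR NOT v) = E):
= (Q NOR (R AND T))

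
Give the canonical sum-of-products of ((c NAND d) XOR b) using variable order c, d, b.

Σm(0, 2, 4, 7) = (NOT c AND NOT d AND NOT b) OR (NOT c AND d AND NOT b) OR (c AND NOT d AND NOT b) OR (c AND d AND b)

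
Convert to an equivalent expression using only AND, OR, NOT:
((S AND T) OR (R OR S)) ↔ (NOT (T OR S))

(((S AND T) OR (R OR S)) AND (NOT (T OR S))) OR (NOT ((S AND T) OR (R OR S)) AND (T OR S))
(Biconditional = both true or both false)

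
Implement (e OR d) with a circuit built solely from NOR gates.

((e NOR d) NOR (e NOR d))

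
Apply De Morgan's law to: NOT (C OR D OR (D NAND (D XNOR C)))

NOT C AND NOT D AND NOT (D NAND (D XNOR C))
De Morgan's: NOT(OR of terms) = AND of negations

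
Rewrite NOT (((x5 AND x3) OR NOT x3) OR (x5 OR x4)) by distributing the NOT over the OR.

NOT ((x5 AND x3) OR NOT x3) AND NOT (x5 OR x4)
De Morgan's: NOT(OR of terms) = AND of negations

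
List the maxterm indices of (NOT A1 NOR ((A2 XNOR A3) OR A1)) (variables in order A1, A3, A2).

ΠM(0, 1, 2, 3, 4, 5, 6, 7) = (A1 OR A3 OR A2) AND (A1 OR A3 OR NOT A2) AND (A1 OR NOT A3 OR A2) AND (A1 OR NOT A3 OR NOT A2) AND (NOT A1 OR A3 OR A2) AND (NOT A1 OR A3 OR NOT A2) AND (NOT A1 OR NOT A3 OR A2) AND (NOT A1 OR NOT A3 OR NOT A2)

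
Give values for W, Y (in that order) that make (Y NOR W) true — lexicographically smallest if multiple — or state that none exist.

W=0, Y=0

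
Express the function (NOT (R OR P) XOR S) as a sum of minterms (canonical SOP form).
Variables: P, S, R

Σm(0, 3, 6, 7) = (NOT P AND NOT S AND NOT R) OR (NOT P AND S AND R) OR (P AND S AND NOT R) OR (P AND S AND R)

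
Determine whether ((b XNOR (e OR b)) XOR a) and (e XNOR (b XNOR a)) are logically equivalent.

No. Counterexample: with b=0, a=0, e=0, Expression 1 = 1 but Expression 2 = 0.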